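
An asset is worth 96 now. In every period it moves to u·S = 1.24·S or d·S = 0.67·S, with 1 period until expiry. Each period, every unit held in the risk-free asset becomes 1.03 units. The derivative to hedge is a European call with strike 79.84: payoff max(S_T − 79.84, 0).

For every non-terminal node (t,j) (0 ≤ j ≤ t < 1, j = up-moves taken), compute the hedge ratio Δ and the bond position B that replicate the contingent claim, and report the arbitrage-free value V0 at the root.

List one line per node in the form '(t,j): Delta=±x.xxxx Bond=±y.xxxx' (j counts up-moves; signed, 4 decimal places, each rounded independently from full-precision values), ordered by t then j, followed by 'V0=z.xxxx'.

(0,0): Delta=0.7164 Bond=-44.7351
V0=24.0368

No-arbitrage ⇒ martingale measure with p* = (R−d)/(u−d) = 0.6316.
Payoff layer (t=1): V(1,0)=0.0000, V(1,1)=39.2000
Node (0,0) S=96.0000: V=(p*·39.2000+(1−p*)·0.0000)/1.03=24.0368; Δ=(39.2000−0.0000)/(119.0400−64.3200)=0.7164; B=V−Δ·S=-44.7351
Self-financing check: at every node Δ·S+B equals the discounted successor values.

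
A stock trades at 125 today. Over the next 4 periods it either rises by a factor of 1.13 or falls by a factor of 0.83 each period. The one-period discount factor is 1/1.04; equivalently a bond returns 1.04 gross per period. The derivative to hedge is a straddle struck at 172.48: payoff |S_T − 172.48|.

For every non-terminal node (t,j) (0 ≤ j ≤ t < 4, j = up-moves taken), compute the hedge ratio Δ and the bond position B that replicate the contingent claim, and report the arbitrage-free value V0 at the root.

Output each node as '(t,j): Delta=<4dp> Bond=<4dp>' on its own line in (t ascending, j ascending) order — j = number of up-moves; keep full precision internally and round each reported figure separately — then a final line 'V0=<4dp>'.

Under the risk-neutral measure, an up-move has probability p* = (R−d)/(u−d) = 0.7000 and values discount at R = 1.04.
Terminal payoffs: V(4,0)=113.1571, V(4,1)=91.7151, V(4,2)=62.5229, V(4,3)=22.7794, V(4,4)=31.3292
  t=3,j=0: stock 71.4734 → up 80.7649 (V=91.7151), down 59.3229 (V=113.1571). Price 94.3728; hedge Δ=-1.0000, bond B=165.8462.
  t=3,j=1: stock 97.3071 → up 109.9571 (V=62.5229), down 80.7649 (V=91.7151). Price 68.5390; hedge Δ=-1.0000, bond B=165.8462.
  t=3,j=2: stock 132.4784 → up 149.7006 (V=22.7794), down 109.9571 (V=62.5229). Price 33.3678; hedge Δ=-1.0000, bond B=165.8462.
  t=3,j=3: stock 180.3621 → up 203.8092 (V=31.3292), down 149.7006 (V=22.7794). Price 27.6580; hedge Δ=0.1580, bond B=-0.8413.
  t=2,j=0: stock 86.1125 → up 97.3071 (V=68.5390), down 71.4734 (V=94.3728). Price 73.3550; hedge Δ=-1.0000, bond B=159.4675.
  t=2,j=1: stock 117.2375 → up 132.4784 (V=33.3678), down 97.3071 (V=68.5390). Price 42.2300; hedge Δ=-1.0000, bond B=159.4675.
  t=2,j=2: stock 159.6125 → up 180.3621 (V=27.6580), down 132.4784 (V=33.3678). Price 28.2413; hedge Δ=-0.1192, bond B=47.2740.
  t=1,j=0: stock 103.7500 → up 117.2375 (V=42.2300), down 86.1125 (V=73.3550). Price 49.5841; hedge Δ=-1.0000, bond B=153.3341.
  t=1,j=1: stock 141.2500 → up 159.6125 (V=28.2413), down 117.2375 (V=42.2300). Price 31.1903; hedge Δ=-0.3301, bond B=77.8193.
  t=0,j=0: stock 125.0000 → up 141.2500 (V=31.1903), down 103.7500 (V=49.5841). Price 35.2965; hedge Δ=-0.4905, bond B=96.6093.
Check: Δ(0,0)·S0 + B(0,0) = 35.2965 = V0.

(0,0): Delta=-0.4905 Bond=96.6093
(1,0): Delta=-1.0000 Bond=153.3341
(1,1): Delta=-0.3301 Bond=77.8193
(2,0): Delta=-1.0000 Bond=159.4675
(2,1): Delta=-1.0000 Bond=159.4675
(2,2): Delta=-0.1192 Bond=47.2740
(3,0): Delta=-1.0000 Bond=165.8462
(3,1): Delta=-1.0000 Bond=165.8462
(3,2): Delta=-1.0000 Bond=165.8462
(3,3): Delta=0.1580 Bond=-0.8413
V0=35.2965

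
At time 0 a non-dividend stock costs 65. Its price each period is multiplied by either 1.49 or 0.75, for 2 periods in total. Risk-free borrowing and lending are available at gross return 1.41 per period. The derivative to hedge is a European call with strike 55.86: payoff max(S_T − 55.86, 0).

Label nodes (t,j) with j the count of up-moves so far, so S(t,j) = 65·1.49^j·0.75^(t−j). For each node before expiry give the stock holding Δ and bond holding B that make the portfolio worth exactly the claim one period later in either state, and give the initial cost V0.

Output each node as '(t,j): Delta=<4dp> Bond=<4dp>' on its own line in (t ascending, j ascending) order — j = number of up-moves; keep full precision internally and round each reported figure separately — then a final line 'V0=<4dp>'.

Risk-neutral probability p* = (R−d)/(u−d) = (1.41−0.75)/(1.49−0.75) = 0.8919.
At expiry t=2: V(2,0)=0.0000, V(2,1)=16.7775, V(2,2)=88.4465
(1,0): S=48.7500. Δ = (V_up−V_dn)/(S_up−S_dn) = (16.7775−0.0000)/(72.6375−36.5625) = 0.4651. V = [p*·16.7775 + (1−p*)·0.0000]/1.41 = 10.6126. B = V − Δ·S = -12.0597.
(1,1): S=96.8500. Δ = (V_up−V_dn)/(S_up−S_dn) = (88.4465−16.7775)/(144.3065−72.6375) = 1.0000. V = [p*·88.4465 + (1−p*)·16.7775]/1.41 = 57.2330. B = V − Δ·S = -39.6170.
(0,0): S=65.0000. Δ = (V_up−V_dn)/(S_up−S_dn) = (57.2330−10.6126)/(96.8500−48.7500) = 0.9692. V = [p*·57.2330 + (1−p*)·10.6126]/1.41 = 37.0163. B = V − Δ·S = -25.9843.
Root portfolio cost Δ·65+B reproduces V0=37.0163.

(0,0): Delta=0.9692 Bond=-25.9843
(1,0): Delta=0.4651 Bond=-12.0597
(1,1): Delta=1.0000 Bond=-39.6170
V0=37.0163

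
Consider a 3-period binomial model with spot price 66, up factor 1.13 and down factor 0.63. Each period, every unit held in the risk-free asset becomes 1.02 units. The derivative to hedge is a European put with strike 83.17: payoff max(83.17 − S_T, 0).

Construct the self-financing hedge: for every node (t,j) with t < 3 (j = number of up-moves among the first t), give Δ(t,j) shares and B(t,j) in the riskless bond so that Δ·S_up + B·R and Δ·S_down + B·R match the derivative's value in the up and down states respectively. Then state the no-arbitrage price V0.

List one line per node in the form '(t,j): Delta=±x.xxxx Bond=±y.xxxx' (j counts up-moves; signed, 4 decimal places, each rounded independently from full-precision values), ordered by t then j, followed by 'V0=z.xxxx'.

(0,0): Delta=-0.7863 Bond=69.6603
(1,0): Delta=-1.0000 Bond=79.9404
(1,1): Delta=-0.7527 Bond=68.5470
(2,0): Delta=-1.0000 Bond=81.5392
(2,1): Delta=-1.0000 Bond=81.5392
(2,2): Delta=-0.7138 Bond=66.6401
V0=17.7665

Under the risk-neutral measure, an up-move has probability p* = (R−d)/(u−d) = 0.7800 and values discount at R = 1.02.
Payoff layer (t=3): V(3,0)=66.6669, V(3,1)=53.5692, V(3,2)=30.0765, V(3,3)=0.0000
(2,0): S=26.1954. Δ = (V_up−V_dn)/(S_up−S_dn) = (53.5692−66.6669)/(29.6008−16.5031) = -1.0000. V = [p*·53.5692 + (1−p*)·66.6669]/1.02 = 55.3438. B = V − Δ·S = 81.5392.
(2,1): S=46.9854. Δ = (V_up−V_dn)/(S_up−S_dn) = (30.0765−53.5692)/(53.0935−29.6008) = -1.0000. V = [p*·30.0765 + (1−p*)·53.5692]/1.02 = 34.5538. B = V − Δ·S = 81.5392.
(2,2): S=84.2754. Δ = (V_up−V_dn)/(S_up−S_dn) = (0.0000−30.0765)/(95.2312−53.0935) = -0.7138. V = [p*·0.0000 + (1−p*)·30.0765]/1.02 = 6.4871. B = V − Δ·S = 66.6401.
(1,0): S=41.5800. Δ = (V_up−V_dn)/(S_up−S_dn) = (34.5538−55.3438)/(46.9854−26.1954) = -1.0000. V = [p*·34.5538 + (1−p*)·55.3438]/1.02 = 38.3604. B = V − Δ·S = 79.9404.
(1,1): S=74.5800. Δ = (V_up−V_dn)/(S_up−S_dn) = (6.4871−34.5538)/(84.2754−46.9854) = -0.7527. V = [p*·6.4871 + (1−p*)·34.5538]/1.02 = 12.4135. B = V − Δ·S = 68.5470.
(0,0): S=66.0000. Δ = (V_up−V_dn)/(S_up−S_dn) = (12.4135−38.3604)/(74.5800−41.5800) = -0.7863. V = [p*·12.4135 + (1−p*)·38.3604]/1.02 = 17.7665. B = V − Δ·S = 69.6603.
The time-0 hedge costs 17.7665, which is the no-arbitrage price.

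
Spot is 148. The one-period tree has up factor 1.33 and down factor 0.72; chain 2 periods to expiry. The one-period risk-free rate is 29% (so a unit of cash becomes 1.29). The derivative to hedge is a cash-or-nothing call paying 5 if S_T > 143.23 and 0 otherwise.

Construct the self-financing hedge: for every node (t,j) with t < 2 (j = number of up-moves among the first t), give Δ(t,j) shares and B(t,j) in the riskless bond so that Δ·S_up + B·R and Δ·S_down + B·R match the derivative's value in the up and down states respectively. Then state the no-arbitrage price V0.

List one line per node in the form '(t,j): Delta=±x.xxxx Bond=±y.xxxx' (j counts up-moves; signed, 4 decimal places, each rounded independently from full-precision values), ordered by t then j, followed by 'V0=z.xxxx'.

(0,0): Delta=0.0401 Bond=-3.3139
(1,0): Delta=0.0000 Bond=0.0000
(1,1): Delta=0.0416 Bond=-4.5749
V0=2.6235

No-arbitrage ⇒ martingale measure with p* = (R−d)/(u−d) = 0.9344.
Payoff layer (t=2): V(2,0)=0.0000, V(2,1)=0.0000, V(2,2)=5.0000
(1,0): S=106.5600. Δ = (V_up−V_dn)/(S_up−S_dn) = (0.0000−0.0000)/(141.7248−76.7232) = 0.0000. V = [p*·0.0000 + (1−p*)·0.0000]/1.29 = 0.0000. B = V − Δ·S = 0.0000.
(1,1): S=196.8400. Δ = (V_up−V_dn)/(S_up−S_dn) = (5.0000−0.0000)/(261.7972−141.7248) = 0.0416. V = [p*·5.0000 + (1−p*)·0.0000]/1.29 = 3.6218. B = V − Δ·S = -4.5749.
(0,0): S=148.0000. Δ = (V_up−V_dn)/(S_up−S_dn) = (3.6218−0.0000)/(196.8400−106.5600) = 0.0401. V = [p*·3.6218 + (1−p*)·0.0000]/1.29 = 2.6235. B = V − Δ·S = -3.3139.
The time-0 hedge costs 2.6235, which is the no-arbitrage price.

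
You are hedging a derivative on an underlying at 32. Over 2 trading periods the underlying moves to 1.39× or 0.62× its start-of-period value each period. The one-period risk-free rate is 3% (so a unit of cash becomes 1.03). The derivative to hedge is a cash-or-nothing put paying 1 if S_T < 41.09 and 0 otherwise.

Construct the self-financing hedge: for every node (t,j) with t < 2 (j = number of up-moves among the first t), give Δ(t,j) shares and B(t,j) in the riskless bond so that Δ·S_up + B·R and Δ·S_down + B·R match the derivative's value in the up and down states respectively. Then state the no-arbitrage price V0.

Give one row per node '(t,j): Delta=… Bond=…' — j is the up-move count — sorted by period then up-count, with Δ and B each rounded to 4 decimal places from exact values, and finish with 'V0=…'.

No-arbitrage ⇒ martingale measure with p* = (R−d)/(u−d) = 0.5325.
Payoff layer (t=2): V(2,0)=1.0000, V(2,1)=1.0000, V(2,2)=0.0000
Node (1,0) S=19.8400: V=(p*·1.0000+(1−p*)·1.0000)/1.03=0.9709; Δ=(1.0000−1.0000)/(27.5776−12.3008)=0.0000; B=V−Δ·S=0.9709
Node (1,1) S=44.4800: V=(p*·0.0000+(1−p*)·1.0000)/1.03=0.4539; Δ=(0.0000−1.0000)/(61.8272−27.5776)=-0.0292; B=V−Δ·S=1.7526
Node (0,0) S=32.0000: V=(p*·0.4539+(1−p*)·0.9709)/1.03=0.6753; Δ=(0.4539−0.9709)/(44.4800−19.8400)=-0.0210; B=V−Δ·S=1.3467
Root portfolio cost Δ·32+B reproduces V0=0.6753.

(0,0): Delta=-0.0210 Bond=1.3467
(1,0): Delta=0.0000 Bond=0.9709
(1,1): Delta=-0.0292 Bond=1.7526
V0=0.6753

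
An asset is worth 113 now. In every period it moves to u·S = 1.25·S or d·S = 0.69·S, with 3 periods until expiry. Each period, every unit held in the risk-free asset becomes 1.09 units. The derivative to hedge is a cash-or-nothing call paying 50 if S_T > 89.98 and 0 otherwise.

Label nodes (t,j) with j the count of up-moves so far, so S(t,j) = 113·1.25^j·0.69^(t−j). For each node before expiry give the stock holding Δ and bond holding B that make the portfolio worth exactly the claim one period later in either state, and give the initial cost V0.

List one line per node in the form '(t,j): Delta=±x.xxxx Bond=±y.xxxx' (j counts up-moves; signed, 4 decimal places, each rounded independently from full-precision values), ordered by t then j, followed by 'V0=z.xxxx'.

Risk-neutral probability p* = (R−d)/(u−d) = (1.09−0.69)/(1.25−0.69) = 0.7143.
At expiry t=3: V(3,0)=0.0000, V(3,1)=0.0000, V(3,2)=50.0000, V(3,3)=50.0000
  t=2,j=0: stock 53.7993 → up 67.2491 (V=0.0000), down 37.1215 (V=0.0000). Price 0.0000; hedge Δ=0.0000, bond B=0.0000.
  t=2,j=1: stock 97.4625 → up 121.8281 (V=50.0000), down 67.2491 (V=0.0000). Price 32.7654; hedge Δ=0.9161, bond B=-56.5203.
  t=2,j=2: stock 176.5625 → up 220.7031 (V=50.0000), down 121.8281 (V=50.0000). Price 45.8716; hedge Δ=0.0000, bond B=45.8716.
  t=1,j=0: stock 77.9700 → up 97.4625 (V=32.7654), down 53.7993 (V=0.0000). Price 21.4714; hedge Δ=0.7504, bond B=-37.0382.
  t=1,j=1: stock 141.2500 → up 176.5625 (V=45.8716), down 97.4625 (V=32.7654). Price 38.6486; hedge Δ=0.1657, bond B=15.2447.
  t=0,j=0: stock 113.0000 → up 141.2500 (V=38.6486), down 77.9700 (V=21.4714). Price 30.9549; hedge Δ=0.2714, bond B=0.2814.
Check: Δ(0,0)·S0 + B(0,0) = 30.9549 = V0.

(0,0): Delta=0.2714 Bond=0.2814
(1,0): Delta=0.7504 Bond=-37.0382
(1,1): Delta=0.1657 Bond=15.2447
(2,0): Delta=0.0000 Bond=0.0000
(2,1): Delta=0.9161 Bond=-56.5203
(2,2): Delta=0.0000 Bond=45.8716
V0=30.9549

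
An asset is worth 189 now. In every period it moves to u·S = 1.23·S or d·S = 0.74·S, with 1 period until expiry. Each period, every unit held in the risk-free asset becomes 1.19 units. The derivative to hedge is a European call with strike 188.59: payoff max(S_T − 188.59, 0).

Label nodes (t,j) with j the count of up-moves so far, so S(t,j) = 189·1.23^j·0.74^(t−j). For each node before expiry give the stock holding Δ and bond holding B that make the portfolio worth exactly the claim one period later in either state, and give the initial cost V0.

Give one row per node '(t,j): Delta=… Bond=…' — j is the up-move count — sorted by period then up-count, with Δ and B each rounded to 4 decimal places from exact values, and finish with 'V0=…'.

Risk-neutral probability p* = (R−d)/(u−d) = (1.19−0.74)/(1.23−0.74) = 0.9184.
Terminal values V(1,·): V(1,0)=0.0000, V(1,1)=43.8800
Node (0,0) S=189.0000: V=(p*·43.8800+(1−p*)·0.0000)/1.19=33.8638; Δ=(43.8800−0.0000)/(232.4700−139.8600)=0.4738; B=V−Δ·S=-55.6872
Each (Δ,B) replicates both successor values, so the strategy is self-financing and V0 is arbitrage-free.

(0,0): Delta=0.4738 Bond=-55.6872
V0=33.8638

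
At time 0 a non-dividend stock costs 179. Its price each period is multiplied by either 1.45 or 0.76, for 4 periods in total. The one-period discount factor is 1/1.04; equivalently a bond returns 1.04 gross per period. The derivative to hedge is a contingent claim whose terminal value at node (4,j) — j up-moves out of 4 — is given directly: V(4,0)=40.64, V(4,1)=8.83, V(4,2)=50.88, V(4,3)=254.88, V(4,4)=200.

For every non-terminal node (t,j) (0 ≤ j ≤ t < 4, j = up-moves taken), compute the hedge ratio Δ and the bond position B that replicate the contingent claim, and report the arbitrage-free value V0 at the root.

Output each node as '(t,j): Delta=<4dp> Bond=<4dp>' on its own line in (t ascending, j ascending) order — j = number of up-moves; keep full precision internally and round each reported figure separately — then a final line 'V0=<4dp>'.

No-arbitrage ⇒ martingale measure with p* = (R−d)/(u−d) = 0.4058.
Terminal values V(4,·): V(4,0)=40.6400, V(4,1)=8.8300, V(4,2)=50.8800, V(4,3)=254.8800, V(4,4)=200.0000
(3,0): S=78.5767. Δ = (V_up−V_dn)/(S_up−S_dn) = (8.8300−40.6400)/(113.9362−59.7183) = -0.5867. V = [p*·8.8300 + (1−p*)·40.6400]/1.04 = 26.6650. B = V − Δ·S = 72.7664.
(3,1): S=149.9161. Δ = (V_up−V_dn)/(S_up−S_dn) = (50.8800−8.8300)/(217.3783−113.9362) = 0.4065. V = [p*·50.8800 + (1−p*)·8.8300]/1.04 = 24.8979. B = V − Δ·S = -36.0442.
(3,2): S=286.0241. Δ = (V_up−V_dn)/(S_up−S_dn) = (254.8800−50.8800)/(414.7349−217.3783) = 1.0337. V = [p*·254.8800 + (1−p*)·50.8800]/1.04 = 128.5217. B = V − Δ·S = -167.1304.
(3,3): S=545.7039. Δ = (V_up−V_dn)/(S_up−S_dn) = (200.0000−254.8800)/(791.2706−414.7349) = -0.1457. V = [p*·200.0000 + (1−p*)·254.8800]/1.04 = 223.6633. B = V − Δ·S = 303.1996.
(2,0): S=103.3904. Δ = (V_up−V_dn)/(S_up−S_dn) = (24.8979−26.6650)/(149.9161−78.5767) = -0.0248. V = [p*·24.8979 + (1−p*)·26.6650]/1.04 = 24.9499. B = V − Δ·S = 27.5110.
(2,1): S=197.2580. Δ = (V_up−V_dn)/(S_up−S_dn) = (128.5217−24.8979)/(286.0241−149.9161) = 0.7613. V = [p*·128.5217 + (1−p*)·24.8979]/1.04 = 64.3732. B = V − Δ·S = -85.8063.
(2,2): S=376.3475. Δ = (V_up−V_dn)/(S_up−S_dn) = (223.6633−128.5217)/(545.7039−286.0241) = 0.3664. V = [p*·223.6633 + (1−p*)·128.5217]/1.04 = 160.7018. B = V − Δ·S = 22.8155.
(1,0): S=136.0400. Δ = (V_up−V_dn)/(S_up−S_dn) = (64.3732−24.9499)/(197.2580−103.3904) = 0.4200. V = [p*·64.3732 + (1−p*)·24.9499]/1.04 = 39.3728. B = V − Δ·S = -17.7624.
(1,1): S=259.5500. Δ = (V_up−V_dn)/(S_up−S_dn) = (160.7018−64.3732)/(376.3475−197.2580) = 0.5379. V = [p*·160.7018 + (1−p*)·64.3732]/1.04 = 99.4837. B = V − Δ·S = -40.1230.
(0,0): S=179.0000. Δ = (V_up−V_dn)/(S_up−S_dn) = (99.4837−39.3728)/(259.5500−136.0400) = 0.4867. V = [p*·99.4837 + (1−p*)·39.3728]/1.04 = 61.3131. B = V − Δ·S = -25.8041.
Root portfolio cost Δ·179+B reproduces V0=61.3131.

(0,0): Delta=0.4867 Bond=-25.8041
(1,0): Delta=0.4200 Bond=-17.7624
(1,1): Delta=0.5379 Bond=-40.1230
(2,0): Delta=-0.0248 Bond=27.5110
(2,1): Delta=0.7613 Bond=-85.8063
(2,2): Delta=0.3664 Bond=22.8155
(3,0): Delta=-0.5867 Bond=72.7664
(3,1): Delta=0.4065 Bond=-36.0442
(3,2): Delta=1.0337 Bond=-167.1304
(3,3): Delta=-0.1457 Bond=303.1996
V0=61.3131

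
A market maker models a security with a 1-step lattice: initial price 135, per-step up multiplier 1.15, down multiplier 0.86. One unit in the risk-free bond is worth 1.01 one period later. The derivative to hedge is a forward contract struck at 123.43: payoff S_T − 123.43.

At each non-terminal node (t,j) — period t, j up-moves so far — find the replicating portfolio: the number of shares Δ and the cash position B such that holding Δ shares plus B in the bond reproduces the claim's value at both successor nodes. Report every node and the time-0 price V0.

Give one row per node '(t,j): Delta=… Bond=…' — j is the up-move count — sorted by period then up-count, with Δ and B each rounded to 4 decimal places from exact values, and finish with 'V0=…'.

Under the risk-neutral measure, an up-move has probability p* = (R−d)/(u−d) = 0.5172 and values discount at R = 1.01.
Payoff layer (t=1): V(1,0)=-7.3300, V(1,1)=31.8200
  t=0,j=0: stock 135.0000 → up 155.2500 (V=31.8200), down 116.1000 (V=-7.3300). Price 12.7921; hedge Δ=1.0000, bond B=-122.2079.
The time-0 hedge costs 12.7921, which is the no-arbitrage price.

(0,0): Delta=1.0000 Bond=-122.2079
V0=12.7921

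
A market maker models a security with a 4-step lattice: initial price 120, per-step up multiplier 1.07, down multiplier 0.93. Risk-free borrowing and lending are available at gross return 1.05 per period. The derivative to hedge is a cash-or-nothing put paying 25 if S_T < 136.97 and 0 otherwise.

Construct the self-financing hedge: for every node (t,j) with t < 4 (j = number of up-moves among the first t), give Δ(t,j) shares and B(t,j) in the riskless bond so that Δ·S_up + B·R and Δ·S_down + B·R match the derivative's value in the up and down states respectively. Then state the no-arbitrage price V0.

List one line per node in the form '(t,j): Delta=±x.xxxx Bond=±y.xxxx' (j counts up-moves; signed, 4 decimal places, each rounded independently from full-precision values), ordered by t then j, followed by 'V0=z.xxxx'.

Since d<R<u, set p* = (R−d)/(u−d) = 0.8571; price each node as the discounted p*-expectation of its children.
Payoff layer (t=4): V(4,0)=25.0000, V(4,1)=25.0000, V(4,2)=25.0000, V(4,3)=25.0000, V(4,4)=0.0000
Node (3,0) S=96.5228: V=(p*·25.0000+(1−p*)·25.0000)/1.05=23.8095; Δ=(25.0000−25.0000)/(103.2794−89.7662)=0.0000; B=V−Δ·S=23.8095
Node (3,1) S=111.0532: V=(p*·25.0000+(1−p*)·25.0000)/1.05=23.8095; Δ=(25.0000−25.0000)/(118.8269−103.2794)=0.0000; B=V−Δ·S=23.8095
Node (3,2) S=127.7708: V=(p*·25.0000+(1−p*)·25.0000)/1.05=23.8095; Δ=(25.0000−25.0000)/(136.7148−118.8269)=0.0000; B=V−Δ·S=23.8095
Node (3,3) S=147.0052: V=(p*·0.0000+(1−p*)·25.0000)/1.05=3.4014; Δ=(0.0000−25.0000)/(157.2955−136.7148)=-1.2147; B=V−Δ·S=181.9728
Node (2,0) S=103.7880: V=(p*·23.8095+(1−p*)·23.8095)/1.05=22.6757; Δ=(23.8095−23.8095)/(111.0532−96.5228)=0.0000; B=V−Δ·S=22.6757
Node (2,1) S=119.4120: V=(p*·23.8095+(1−p*)·23.8095)/1.05=22.6757; Δ=(23.8095−23.8095)/(127.7708−111.0532)=0.0000; B=V−Δ·S=22.6757
Node (2,2) S=137.3880: V=(p*·3.4014+(1−p*)·23.8095)/1.05=6.0160; Δ=(3.4014−23.8095)/(147.0052−127.7708)=-1.0610; B=V−Δ·S=151.7886
Node (1,0) S=111.6000: V=(p*·22.6757+(1−p*)·22.6757)/1.05=21.5959; Δ=(22.6757−22.6757)/(119.4120−103.7880)=0.0000; B=V−Δ·S=21.5959
Node (1,1) S=128.4000: V=(p*·6.0160+(1−p*)·22.6757)/1.05=7.9962; Δ=(6.0160−22.6757)/(137.3880−119.4120)=-0.9268; B=V−Δ·S=126.9942
Node (0,0) S=120.0000: V=(p*·7.9962+(1−p*)·21.5959)/1.05=9.4657; Δ=(7.9962−21.5959)/(128.4000−111.6000)=-0.8095; B=V−Δ·S=106.6070
Each (Δ,B) replicates both successor values, so the strategy is self-financing and V0 is arbitrage-free.

(0,0): Delta=-0.8095 Bond=106.6070
(1,0): Delta=0.0000 Bond=21.5959
(1,1): Delta=-0.9268 Bond=126.9942
(2,0): Delta=0.0000 Bond=22.6757
(2,1): Delta=0.0000 Bond=22.6757
(2,2): Delta=-1.0610 Bond=151.7886
(3,0): Delta=0.0000 Bond=23.8095
(3,1): Delta=0.0000 Bond=23.8095
(3,2): Delta=0.0000 Bond=23.8095
(3,3): Delta=-1.2147 Bond=181.9728
V0=9.4657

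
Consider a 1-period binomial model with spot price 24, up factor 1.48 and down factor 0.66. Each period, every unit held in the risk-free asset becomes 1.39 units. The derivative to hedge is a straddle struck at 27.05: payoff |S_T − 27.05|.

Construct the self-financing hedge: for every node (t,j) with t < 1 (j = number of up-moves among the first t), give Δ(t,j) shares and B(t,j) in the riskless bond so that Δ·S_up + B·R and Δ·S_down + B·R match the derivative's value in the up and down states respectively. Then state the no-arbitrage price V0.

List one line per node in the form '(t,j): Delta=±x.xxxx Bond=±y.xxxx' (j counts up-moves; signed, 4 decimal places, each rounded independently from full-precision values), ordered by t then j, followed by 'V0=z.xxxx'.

(0,0): Delta=-0.1392 Bond=9.6513
V0=6.3099

Under the risk-neutral measure, an up-move has probability p* = (R−d)/(u−d) = 0.8902 and values discount at R = 1.39.
At expiry t=1: V(1,0)=11.2100, V(1,1)=8.4700
  t=0,j=0: stock 24.0000 → up 35.5200 (V=8.4700), down 15.8400 (V=11.2100). Price 6.3099; hedge Δ=-0.1392, bond B=9.6513.
The time-0 hedge costs 6.3099, which is the no-arbitrage price.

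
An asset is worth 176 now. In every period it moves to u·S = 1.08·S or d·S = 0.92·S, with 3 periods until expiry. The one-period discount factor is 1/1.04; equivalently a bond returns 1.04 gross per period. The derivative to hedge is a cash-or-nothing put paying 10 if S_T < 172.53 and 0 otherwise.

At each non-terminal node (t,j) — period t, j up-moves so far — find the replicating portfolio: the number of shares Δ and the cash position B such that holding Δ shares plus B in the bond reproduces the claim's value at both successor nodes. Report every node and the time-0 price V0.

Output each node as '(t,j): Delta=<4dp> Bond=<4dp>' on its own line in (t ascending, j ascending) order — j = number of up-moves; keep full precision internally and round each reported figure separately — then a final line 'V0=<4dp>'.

Risk-neutral probability p* = (R−d)/(u−d) = (1.04−0.92)/(1.08−0.92) = 0.7500.
At expiry t=3: V(3,0)=10.0000, V(3,1)=10.0000, V(3,2)=0.0000, V(3,3)=0.0000
(2,0): S=148.9664. Δ = (V_up−V_dn)/(S_up−S_dn) = (10.0000−10.0000)/(160.8837−137.0491) = 0.0000. V = [p*·10.0000 + (1−p*)·10.0000]/1.04 = 9.6154. B = V − Δ·S = 9.6154.
(2,1): S=174.8736. Δ = (V_up−V_dn)/(S_up−S_dn) = (0.0000−10.0000)/(188.8635−160.8837) = -0.3574. V = [p*·0.0000 + (1−p*)·10.0000]/1.04 = 2.4038. B = V − Δ·S = 64.9038.
(2,2): S=205.2864. Δ = (V_up−V_dn)/(S_up−S_dn) = (0.0000−0.0000)/(221.7093−188.8635) = 0.0000. V = [p*·0.0000 + (1−p*)·0.0000]/1.04 = 0.0000. B = V − Δ·S = 0.0000.
(1,0): S=161.9200. Δ = (V_up−V_dn)/(S_up−S_dn) = (2.4038−9.6154)/(174.8736−148.9664) = -0.2784. V = [p*·2.4038 + (1−p*)·9.6154]/1.04 = 4.0449. B = V − Δ·S = 49.1170.
(1,1): S=190.0800. Δ = (V_up−V_dn)/(S_up−S_dn) = (0.0000−2.4038)/(205.2864−174.8736) = -0.0790. V = [p*·0.0000 + (1−p*)·2.4038]/1.04 = 0.5778. B = V − Δ·S = 15.6019.
(0,0): S=176.0000. Δ = (V_up−V_dn)/(S_up−S_dn) = (0.5778−4.0449)/(190.0800−161.9200) = -0.1231. V = [p*·0.5778 + (1−p*)·4.0449]/1.04 = 1.3891. B = V − Δ·S = 23.0583.
Root portfolio cost Δ·176+B reproduces V0=1.3891.

(0,0): Delta=-0.1231 Bond=23.0583
(1,0): Delta=-0.2784 Bond=49.1170
(1,1): Delta=-0.0790 Bond=15.6019
(2,0): Delta=0.0000 Bond=9.6154
(2,1): Delta=-0.3574 Bond=64.9038
(2,2): Delta=0.0000 Bond=0.0000
V0=1.3891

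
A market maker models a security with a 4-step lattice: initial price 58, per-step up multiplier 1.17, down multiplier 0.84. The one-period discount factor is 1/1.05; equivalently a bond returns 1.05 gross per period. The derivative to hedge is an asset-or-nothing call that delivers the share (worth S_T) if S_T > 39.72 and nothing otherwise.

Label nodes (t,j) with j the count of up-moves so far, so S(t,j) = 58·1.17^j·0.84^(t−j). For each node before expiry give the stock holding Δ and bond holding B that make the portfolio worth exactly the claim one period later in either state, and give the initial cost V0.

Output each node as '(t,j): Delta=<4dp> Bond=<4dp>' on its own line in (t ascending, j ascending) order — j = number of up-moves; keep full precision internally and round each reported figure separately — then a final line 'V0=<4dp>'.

(0,0): Delta=1.0627 Bond=-4.0501
(1,0): Delta=1.2154 Bond=-11.6946
(1,1): Delta=1.0000 Bond=0.0000
(2,0): Delta=1.7405 Bond=-33.7680
(2,1): Delta=1.0000 Bond=0.0000
(2,2): Delta=1.0000 Bond=0.0000
(3,0): Delta=3.5455 Bond=-97.5052
(3,1): Delta=1.0000 Bond=0.0000
(3,2): Delta=1.0000 Bond=0.0000
(3,3): Delta=1.0000 Bond=0.0000
V0=57.5846

No-arbitrage ⇒ martingale measure with p* = (R−d)/(u−d) = 0.6364.
Terminal payoffs: V(4,0)=0.0000, V(4,1)=40.2209, V(4,2)=56.0220, V(4,3)=78.0306, V(4,4)=108.6855
Node (3,0) S=34.3768: V=(p*·40.2209+(1−p*)·0.0000)/1.05=24.3763; Δ=(40.2209−0.0000)/(40.2209−28.8765)=3.5455; B=V−Δ·S=-97.5052
Node (3,1) S=47.8820: V=(p*·56.0220+(1−p*)·40.2209)/1.05=47.8820; Δ=(56.0220−40.2209)/(56.0220−40.2209)=1.0000; B=V−Δ·S=0.0000
Node (3,2) S=66.6928: V=(p*·78.0306+(1−p*)·56.0220)/1.05=66.6928; Δ=(78.0306−56.0220)/(78.0306−56.0220)=1.0000; B=V−Δ·S=0.0000
Node (3,3) S=92.8936: V=(p*·108.6855+(1−p*)·78.0306)/1.05=92.8936; Δ=(108.6855−78.0306)/(108.6855−78.0306)=1.0000; B=V−Δ·S=0.0000
Node (2,0) S=40.9248: V=(p*·47.8820+(1−p*)·24.3763)/1.05=37.4614; Δ=(47.8820−24.3763)/(47.8820−34.3768)=1.7405; B=V−Δ·S=-33.7680
Node (2,1) S=57.0024: V=(p*·66.6928+(1−p*)·47.8820)/1.05=57.0024; Δ=(66.6928−47.8820)/(66.6928−47.8820)=1.0000; B=V−Δ·S=0.0000
Node (2,2) S=79.3962: V=(p*·92.8936+(1−p*)·66.6928)/1.05=79.3962; Δ=(92.8936−66.6928)/(92.8936−66.6928)=1.0000; B=V−Δ·S=0.0000
Node (1,0) S=48.7200: V=(p*·57.0024+(1−p*)·37.4614)/1.05=47.5206; Δ=(57.0024−37.4614)/(57.0024−40.9248)=1.2154; B=V−Δ·S=-11.6946
Node (1,1) S=67.8600: V=(p*·79.3962+(1−p*)·57.0024)/1.05=67.8600; Δ=(79.3962−57.0024)/(79.3962−57.0024)=1.0000; B=V−Δ·S=0.0000
Node (0,0) S=58.0000: V=(p*·67.8600+(1−p*)·47.5206)/1.05=57.5846; Δ=(67.8600−47.5206)/(67.8600−48.7200)=1.0627; B=V−Δ·S=-4.0501
Self-financing check: at every node Δ·S+B equals the discounted successor values.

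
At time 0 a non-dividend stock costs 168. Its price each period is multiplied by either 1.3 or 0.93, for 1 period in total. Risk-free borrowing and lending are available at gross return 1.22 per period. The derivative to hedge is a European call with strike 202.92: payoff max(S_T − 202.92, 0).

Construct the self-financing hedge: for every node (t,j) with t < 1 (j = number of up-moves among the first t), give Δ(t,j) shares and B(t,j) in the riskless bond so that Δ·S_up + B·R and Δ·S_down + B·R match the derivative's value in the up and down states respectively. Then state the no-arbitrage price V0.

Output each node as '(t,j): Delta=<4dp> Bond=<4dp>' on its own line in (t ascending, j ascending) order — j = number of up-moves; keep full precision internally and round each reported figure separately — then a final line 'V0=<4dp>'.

(0,0): Delta=0.2490 Bond=-31.8928
V0=9.9451

No-arbitrage ⇒ martingale measure with p* = (R−d)/(u−d) = 0.7838.
At expiry t=1: V(1,0)=0.0000, V(1,1)=15.4800
Node (0,0) S=168.0000: V=(p*·15.4800+(1−p*)·0.0000)/1.22=9.9451; Δ=(15.4800−0.0000)/(218.4000−156.2400)=0.2490; B=V−Δ·S=-31.8928
Each (Δ,B) replicates both successor values, so the strategy is self-financing and V0 is arbitrage-free.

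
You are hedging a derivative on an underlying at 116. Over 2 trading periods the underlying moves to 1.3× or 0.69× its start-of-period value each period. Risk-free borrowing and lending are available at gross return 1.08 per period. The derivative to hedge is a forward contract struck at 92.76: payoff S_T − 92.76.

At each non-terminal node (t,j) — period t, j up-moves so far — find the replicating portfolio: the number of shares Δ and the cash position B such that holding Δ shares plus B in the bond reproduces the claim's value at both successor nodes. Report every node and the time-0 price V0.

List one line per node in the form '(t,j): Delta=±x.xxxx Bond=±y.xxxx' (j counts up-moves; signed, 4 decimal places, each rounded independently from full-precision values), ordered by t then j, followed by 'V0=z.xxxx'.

Since d<R<u, set p* = (R−d)/(u−d) = 0.6393; price each node as the discounted p*-expectation of its children.
Terminal payoffs: V(2,0)=-37.5324, V(2,1)=11.2920, V(2,2)=103.2800
(1,0): S=80.0400. Δ = (V_up−V_dn)/(S_up−S_dn) = (11.2920−-37.5324)/(104.0520−55.2276) = 1.0000. V = [p*·11.2920 + (1−p*)·-37.5324]/1.08 = -5.8489. B = V − Δ·S = -85.8889.
(1,1): S=150.8000. Δ = (V_up−V_dn)/(S_up−S_dn) = (103.2800−11.2920)/(196.0400−104.0520) = 1.0000. V = [p*·103.2800 + (1−p*)·11.2920]/1.08 = 64.9111. B = V − Δ·S = -85.8889.
(0,0): S=116.0000. Δ = (V_up−V_dn)/(S_up−S_dn) = (64.9111−-5.8489)/(150.8000−80.0400) = 1.0000. V = [p*·64.9111 + (1−p*)·-5.8489]/1.08 = 36.4733. B = V − Δ·S = -79.5267.
Each (Δ,B) replicates both successor values, so the strategy is self-financing and V0 is arbitrage-free.

(0,0): Delta=1.0000 Bond=-79.5267
(1,0): Delta=1.0000 Bond=-85.8889
(1,1): Delta=1.0000 Bond=-85.8889
V0=36.4733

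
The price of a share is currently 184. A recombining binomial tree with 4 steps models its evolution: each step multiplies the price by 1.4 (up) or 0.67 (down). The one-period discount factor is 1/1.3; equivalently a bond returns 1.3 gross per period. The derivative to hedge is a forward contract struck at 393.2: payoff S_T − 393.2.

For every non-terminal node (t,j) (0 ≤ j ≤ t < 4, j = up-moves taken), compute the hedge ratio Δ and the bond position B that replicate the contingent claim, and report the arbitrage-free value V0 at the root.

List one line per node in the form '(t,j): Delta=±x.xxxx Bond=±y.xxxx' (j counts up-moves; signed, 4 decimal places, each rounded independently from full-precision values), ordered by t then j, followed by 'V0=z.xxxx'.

(0,0): Delta=1.0000 Bond=-137.6702
(1,0): Delta=1.0000 Bond=-178.9713
(1,1): Delta=1.0000 Bond=-178.9713
(2,0): Delta=1.0000 Bond=-232.6627
(2,1): Delta=1.0000 Bond=-232.6627
(2,2): Delta=1.0000 Bond=-232.6627
(3,0): Delta=1.0000 Bond=-302.4615
(3,1): Delta=1.0000 Bond=-302.4615
(3,2): Delta=1.0000 Bond=-302.4615
(3,3): Delta=1.0000 Bond=-302.4615
V0=46.3298

The replicating-portfolio and risk-neutral prices coincide; use p* = (1.3−0.67)/(1.4−0.67) = 0.8630 for the latter.
Terminal values V(4,·): V(4,0)=-356.1219, V(4,1)=-315.7235, V(4,2)=-231.3087, V(4,3)=-54.9197, V(4,4)=313.6544
Node (3,0) S=55.3404: V=(p*·-315.7235+(1−p*)·-356.1219)/1.3=-247.1211; Δ=(-315.7235−-356.1219)/(77.4765−37.0781)=1.0000; B=V−Δ·S=-302.4615
Node (3,1) S=115.6366: V=(p*·-231.3087+(1−p*)·-315.7235)/1.3=-186.8249; Δ=(-231.3087−-315.7235)/(161.8913−77.4765)=1.0000; B=V−Δ·S=-302.4615
Node (3,2) S=241.6288: V=(p*·-54.9197+(1−p*)·-231.3087)/1.3=-60.8327; Δ=(-54.9197−-231.3087)/(338.2803−161.8913)=1.0000; B=V−Δ·S=-302.4615
Node (3,3) S=504.8960: V=(p*·313.6544+(1−p*)·-54.9197)/1.3=202.4345; Δ=(313.6544−-54.9197)/(706.8544−338.2803)=1.0000; B=V−Δ·S=-302.4615
Node (2,0) S=82.5976: V=(p*·-186.8249+(1−p*)·-247.1211)/1.3=-150.0651; Δ=(-186.8249−-247.1211)/(115.6366−55.3404)=1.0000; B=V−Δ·S=-232.6627
Node (2,1) S=172.5920: V=(p*·-60.8327+(1−p*)·-186.8249)/1.3=-60.0707; Δ=(-60.8327−-186.8249)/(241.6288−115.6366)=1.0000; B=V−Δ·S=-232.6627
Node (2,2) S=360.6400: V=(p*·202.4345+(1−p*)·-60.8327)/1.3=127.9773; Δ=(202.4345−-60.8327)/(504.8960−241.6288)=1.0000; B=V−Δ·S=-232.6627
Node (1,0) S=123.2800: V=(p*·-60.0707+(1−p*)·-150.0651)/1.3=-55.6913; Δ=(-60.0707−-150.0651)/(172.5920−82.5976)=1.0000; B=V−Δ·S=-178.9713
Node (1,1) S=257.6000: V=(p*·127.9773+(1−p*)·-60.0707)/1.3=78.6287; Δ=(127.9773−-60.0707)/(360.6400−172.5920)=1.0000; B=V−Δ·S=-178.9713
Node (0,0) S=184.0000: V=(p*·78.6287+(1−p*)·-55.6913)/1.3=46.3298; Δ=(78.6287−-55.6913)/(257.6000−123.2800)=1.0000; B=V−Δ·S=-137.6702
Each (Δ,B) replicates both successor values, so the strategy is self-financing and V0 is arbitrage-free.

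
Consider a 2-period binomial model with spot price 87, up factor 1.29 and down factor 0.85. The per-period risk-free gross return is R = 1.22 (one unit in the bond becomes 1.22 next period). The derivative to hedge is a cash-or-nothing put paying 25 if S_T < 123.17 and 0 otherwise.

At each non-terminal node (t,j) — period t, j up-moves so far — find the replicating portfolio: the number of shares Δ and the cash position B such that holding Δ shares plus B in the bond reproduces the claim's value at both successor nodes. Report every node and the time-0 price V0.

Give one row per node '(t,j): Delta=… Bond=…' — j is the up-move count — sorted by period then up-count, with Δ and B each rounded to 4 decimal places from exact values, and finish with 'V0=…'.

The replicating-portfolio and risk-neutral prices coincide; use p* = (1.22−0.85)/(1.29−0.85) = 0.8409 for the latter.
Terminal payoffs: V(2,0)=25.0000, V(2,1)=25.0000, V(2,2)=0.0000
  t=1,j=0: stock 73.9500 → up 95.3955 (V=25.0000), down 62.8575 (V=25.0000). Price 20.4918; hedge Δ=0.0000, bond B=20.4918.
  t=1,j=1: stock 112.2300 → up 144.7767 (V=0.0000), down 95.3955 (V=25.0000). Price 3.2601; hedge Δ=-0.5063, bond B=60.0782.
  t=0,j=0: stock 87.0000 → up 112.2300 (V=3.2601), down 73.9500 (V=20.4918). Price 4.9192; hedge Δ=-0.4502, bond B=44.0823.
Self-financing check: at every node Δ·S+B equals the discounted successor values.

(0,0): Delta=-0.4502 Bond=44.0823
(1,0): Delta=0.0000 Bond=20.4918
(1,1): Delta=-0.5063 Bond=60.0782
V0=4.9192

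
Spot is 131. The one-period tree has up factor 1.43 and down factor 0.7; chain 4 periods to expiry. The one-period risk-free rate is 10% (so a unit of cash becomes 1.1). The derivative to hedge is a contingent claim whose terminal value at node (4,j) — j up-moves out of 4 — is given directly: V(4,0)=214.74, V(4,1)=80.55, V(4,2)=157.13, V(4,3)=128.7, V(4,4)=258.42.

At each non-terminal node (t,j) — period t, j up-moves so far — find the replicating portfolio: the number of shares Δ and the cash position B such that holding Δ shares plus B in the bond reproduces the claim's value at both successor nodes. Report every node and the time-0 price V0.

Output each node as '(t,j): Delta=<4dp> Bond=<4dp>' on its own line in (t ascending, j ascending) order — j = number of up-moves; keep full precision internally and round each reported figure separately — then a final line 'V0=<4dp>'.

(0,0): Delta=0.1814 Bond=75.0666
(1,0): Delta=0.0244 Bond=96.9695
(1,1): Delta=0.2448 Bond=70.6963
(2,0): Delta=-0.3628 Bond=131.5226
(2,1): Delta=0.1808 Bond=86.1602
(2,2): Delta=0.2707 Bond=70.8407
(3,0): Delta=-4.0910 Bond=312.1958
(3,1): Delta=1.1428 Bond=6.4701
(3,2): Delta=-0.2077 Bond=167.6288
(3,3): Delta=0.4639 Bond=3.9191
V0=98.8346

The replicating-portfolio and risk-neutral prices coincide; use p* = (1.1−0.7)/(1.43−0.7) = 0.5479 for the latter.
Terminal payoffs: V(4,0)=214.7400, V(4,1)=80.5500, V(4,2)=157.1300, V(4,3)=128.7000, V(4,4)=258.4200
(3,0): S=44.9330. Δ = (V_up−V_dn)/(S_up−S_dn) = (80.5500−214.7400)/(64.2542−31.4531) = -4.0910. V = [p*·80.5500 + (1−p*)·214.7400]/1.1 = 128.3738. B = V − Δ·S = 312.1958.
(3,1): S=91.7917. Δ = (V_up−V_dn)/(S_up−S_dn) = (157.1300−80.5500)/(131.2621−64.2542) = 1.1428. V = [p*·157.1300 + (1−p*)·80.5500]/1.1 = 111.3742. B = V − Δ·S = 6.4701.
(3,2): S=187.5173. Δ = (V_up−V_dn)/(S_up−S_dn) = (128.7000−157.1300)/(268.1498−131.2621) = -0.2077. V = [p*·128.7000 + (1−p*)·157.1300]/1.1 = 128.6836. B = V − Δ·S = 167.6288.
(3,3): S=383.0711. Δ = (V_up−V_dn)/(S_up−S_dn) = (258.4200−128.7000)/(547.7917−268.1498) = 0.4639. V = [p*·258.4200 + (1−p*)·128.7000]/1.1 = 181.6177. B = V − Δ·S = 3.9191.
(2,0): S=64.1900. Δ = (V_up−V_dn)/(S_up−S_dn) = (111.3742−128.3738)/(91.7917−44.9330) = -0.3628. V = [p*·111.3742 + (1−p*)·128.3738]/1.1 = 108.2354. B = V − Δ·S = 131.5226.
(2,1): S=131.1310. Δ = (V_up−V_dn)/(S_up−S_dn) = (128.6836−111.3742)/(187.5173−91.7917) = 0.1808. V = [p*·128.6836 + (1−p*)·111.3742]/1.1 = 109.8716. B = V − Δ·S = 86.1602.
(2,2): S=267.8819. Δ = (V_up−V_dn)/(S_up−S_dn) = (181.6177−128.6836)/(383.0711−187.5173) = 0.2707. V = [p*·181.6177 + (1−p*)·128.6836]/1.1 = 143.3532. B = V − Δ·S = 70.8407.
(1,0): S=91.7000. Δ = (V_up−V_dn)/(S_up−S_dn) = (109.8716−108.2354)/(131.1310−64.1900) = 0.0244. V = [p*·109.8716 + (1−p*)·108.2354]/1.1 = 99.2109. B = V − Δ·S = 96.9695.
(1,1): S=187.3300. Δ = (V_up−V_dn)/(S_up−S_dn) = (143.3532−109.8716)/(267.8819−131.1310) = 0.2448. V = [p*·143.3532 + (1−p*)·109.8716]/1.1 = 116.5616. B = V − Δ·S = 70.6963.
(0,0): S=131.0000. Δ = (V_up−V_dn)/(S_up−S_dn) = (116.5616−99.2109)/(187.3300−91.7000) = 0.1814. V = [p*·116.5616 + (1−p*)·99.2109]/1.1 = 98.8346. B = V − Δ·S = 75.0666.
Root portfolio cost Δ·131+B reproduces V0=98.8346.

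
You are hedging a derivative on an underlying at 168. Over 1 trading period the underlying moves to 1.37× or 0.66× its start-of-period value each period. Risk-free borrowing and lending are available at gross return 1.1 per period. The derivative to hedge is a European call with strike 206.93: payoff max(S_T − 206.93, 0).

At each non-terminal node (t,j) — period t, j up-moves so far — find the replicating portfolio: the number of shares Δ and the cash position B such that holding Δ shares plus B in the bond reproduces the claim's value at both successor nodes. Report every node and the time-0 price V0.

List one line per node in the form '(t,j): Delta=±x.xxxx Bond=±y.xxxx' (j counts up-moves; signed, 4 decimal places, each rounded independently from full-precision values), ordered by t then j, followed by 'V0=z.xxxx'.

Risk-neutral probability p* = (R−d)/(u−d) = (1.1−0.66)/(1.37−0.66) = 0.6197.
Terminal payoffs: V(1,0)=0.0000, V(1,1)=23.2300
  t=0,j=0: stock 168.0000 → up 230.1600 (V=23.2300), down 110.8800 (V=0.0000). Price 13.0873; hedge Δ=0.1948, bond B=-19.6310.
The time-0 hedge costs 13.0873, which is the no-arbitrage price.

(0,0): Delta=0.1948 Bond=-19.6310
V0=13.0873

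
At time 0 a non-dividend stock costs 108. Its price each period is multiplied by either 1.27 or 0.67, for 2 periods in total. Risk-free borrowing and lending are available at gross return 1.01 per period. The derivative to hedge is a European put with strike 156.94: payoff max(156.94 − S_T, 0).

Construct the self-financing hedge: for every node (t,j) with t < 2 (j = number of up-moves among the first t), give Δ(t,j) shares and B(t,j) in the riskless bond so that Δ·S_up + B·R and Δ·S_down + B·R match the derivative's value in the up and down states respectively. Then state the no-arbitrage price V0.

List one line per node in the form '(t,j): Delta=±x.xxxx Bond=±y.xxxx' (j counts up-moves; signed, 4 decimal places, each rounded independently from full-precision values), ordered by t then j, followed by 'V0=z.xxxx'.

Since d<R<u, set p* = (R−d)/(u−d) = 0.5667; price each node as the discounted p*-expectation of its children.
At expiry t=2: V(2,0)=108.4588, V(2,1)=65.0428, V(2,2)=0.0000
  t=1,j=0: stock 72.3600 → up 91.8972 (V=65.0428), down 48.4812 (V=108.4588). Price 83.0261; hedge Δ=-1.0000, bond B=155.3861.
  t=1,j=1: stock 137.1600 → up 174.1932 (V=0.0000), down 91.8972 (V=65.0428). Price 27.9062; hedge Δ=-0.7904, bond B=136.3108.
  t=0,j=0: stock 108.0000 → up 137.1600 (V=27.9062), down 72.3600 (V=83.0261). Price 51.2787; hedge Δ=-0.8506, bond B=143.1453.
Self-financing check: at every node Δ·S+B equals the discounted successor values.

(0,0): Delta=-0.8506 Bond=143.1453
(1,0): Delta=-1.0000 Bond=155.3861
(1,1): Delta=-0.7904 Bond=136.3108
V0=51.2787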